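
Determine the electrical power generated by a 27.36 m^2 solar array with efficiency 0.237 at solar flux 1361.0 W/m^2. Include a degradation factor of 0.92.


P = area * eta * S * degradation
P = 27.36 * 0.237 * 1361.0 * 0.92
P = 8119.1468 W

8119.1468 W


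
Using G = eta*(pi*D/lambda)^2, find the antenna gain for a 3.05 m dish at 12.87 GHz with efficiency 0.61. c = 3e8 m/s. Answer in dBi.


lambda = c/f = 3e8 / 1.287e+10 = 0.02331002 m
G = eta*(pi*D/lambda)^2 = 0.61*(pi*3.05/0.02331002)^2
G = 103072.7453 (linear)
G = 10*log10(103072.7453) = 50.1314 dBi

50.1314 dBi


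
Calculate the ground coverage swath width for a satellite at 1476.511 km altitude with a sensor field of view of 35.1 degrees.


FOV = 35.1 deg = 0.6126106 rad
swath = 2 * alt * tan(FOV/2) = 2 * 1476.511 * tan(0.3063053)
swath = 2 * 1476.511 * 0.3162585
swath = 933.9182 km

933.9182 km


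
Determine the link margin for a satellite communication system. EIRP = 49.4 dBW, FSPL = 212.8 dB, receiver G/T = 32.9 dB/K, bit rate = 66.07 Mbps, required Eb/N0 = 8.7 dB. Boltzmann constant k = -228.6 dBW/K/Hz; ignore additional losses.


C/N0 = EIRP - FSPL + G/T - k = 49.4 - 212.8 + 32.9 - (-228.6)
C/N0 = 98.1000 dB-Hz
R_b = 66.07 Mbps = 6.607e+07 bps -> 10*log10(R_b) = 78.2000 dB-Hz
Eb/N0 = C/N0 - 10*log10(R_b) = 98.1000 - 78.2000 = 19.9000 dB
Margin = Eb/N0 - Eb/N0_req = 19.9000 - 8.7 = 11.2000 dB (link closes)

11.2000 dB


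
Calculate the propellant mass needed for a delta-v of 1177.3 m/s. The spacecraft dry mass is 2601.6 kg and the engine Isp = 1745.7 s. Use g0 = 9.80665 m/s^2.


ve = Isp * g0 = 1745.7 * 9.80665 = 17119.468905 m/s
mass ratio = exp(dv/ve) = exp(1177.3/17119.468905) = 1.07118944
m_prop = m_dry * (mr - 1) = 2601.6 * (1.07118944 - 1)
m_prop = 185.2064 kg

185.2064 kg


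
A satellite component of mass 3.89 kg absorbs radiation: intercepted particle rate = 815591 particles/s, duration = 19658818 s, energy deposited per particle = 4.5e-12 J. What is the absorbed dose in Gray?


Total energy deposited = rate * time * E_per
  = 815591 * 19658818 * 4.5e-12 = 72.1510 J
Dose = E_total / mass = 72.1510 / 3.89
Dose = 18.5478 Gy

18.5478 Gy


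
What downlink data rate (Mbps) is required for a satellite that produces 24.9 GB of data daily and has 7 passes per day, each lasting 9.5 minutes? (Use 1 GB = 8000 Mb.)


total contact time = 7 * 9.5 * 60 = 3990.0000 s
data = 24.9 GB = 199200.0000 Mb
rate = 199200.0000 / 3990.0000 = 49.9248 Mbps

49.9248 Mbps


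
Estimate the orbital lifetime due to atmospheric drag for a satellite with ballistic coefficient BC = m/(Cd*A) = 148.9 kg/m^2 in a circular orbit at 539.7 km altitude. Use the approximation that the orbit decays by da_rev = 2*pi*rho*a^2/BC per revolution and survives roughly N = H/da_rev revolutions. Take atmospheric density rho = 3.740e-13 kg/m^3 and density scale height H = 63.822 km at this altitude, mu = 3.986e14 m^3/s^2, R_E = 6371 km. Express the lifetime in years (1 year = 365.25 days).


a = R_E + alt = 6910.7000 km = 6.9107e+06 m
da_rev = 2*pi*rho*a^2/BC = 2*pi*3.740e-13*(6.9107e+06)^2/148.9 = 0.753704058 m per revolution
N = H/da_rev = 63822.0000 m / 0.753704058 m = 84677.7981 revolutions
P = 2*pi*sqrt(a^3/mu) = 5717.3434 s
lifetime = N*P = 84677.7981 * 5717.3434 = 4.8413205e+08 s = 5603.3803 days
years = 5603.3803 / 365.25 = 15.3412 years

15.3412 years


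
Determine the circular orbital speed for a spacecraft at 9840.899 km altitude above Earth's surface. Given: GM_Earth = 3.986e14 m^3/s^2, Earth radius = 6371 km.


r = R_E + alt = 6371.0 + 9840.899 = 16211.8990 km = 1.6211899e+07 m
v = sqrt(mu/r) = sqrt(3.986e14 / 1.6211899e+07) = 4958.5158 m/s = 4.9585 km/s

4.9585 km/s


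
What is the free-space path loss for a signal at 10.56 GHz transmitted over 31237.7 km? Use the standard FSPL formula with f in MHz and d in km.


f = 10.56 GHz = 10560.0000 MHz
d = 31237.7 km
FSPL = 32.44 + 20*log10(10560.0000) + 20*log10(31237.7)
FSPL = 32.44 + 80.4733 + 89.8936
FSPL = 202.8069 dB

202.8069 dB


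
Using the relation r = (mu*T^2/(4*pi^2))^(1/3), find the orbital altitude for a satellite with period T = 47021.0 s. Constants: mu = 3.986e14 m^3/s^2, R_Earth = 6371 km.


T = 47021.0 s
r = (mu*T^2/(4*pi^2))^(1/3) = (3.986e14 * 47021.0^2 / (4*pi^2))^(1/3)
r = 2.8157046e+07 m = 28157.0462 km
alt = r - R_E = 28157.0462 - 6371 = 21786.0462 km

21786.0462 km


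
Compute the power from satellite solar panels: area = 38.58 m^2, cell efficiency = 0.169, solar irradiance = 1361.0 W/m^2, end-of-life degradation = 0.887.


P = area * eta * S * degradation
P = 38.58 * 0.169 * 1361.0 * 0.887
P = 7871.0138 W

7871.0138 W


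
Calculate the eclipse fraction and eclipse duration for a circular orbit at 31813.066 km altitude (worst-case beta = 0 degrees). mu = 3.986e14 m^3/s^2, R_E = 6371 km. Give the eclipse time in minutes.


r = 38184.0660 km
T = 1237.6083 min
Eclipse fraction = arcsin(R_E/r)/pi = arcsin(6371.0000/38184.0660)/pi
= arcsin(0.1668497)/pi = 0.05335947
Eclipse duration = 0.05335947 * 1237.6083 = 66.0381 min

66.0381 minutes


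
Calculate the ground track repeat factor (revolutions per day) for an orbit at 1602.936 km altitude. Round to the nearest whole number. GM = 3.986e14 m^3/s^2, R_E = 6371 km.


r = 7.973936e+06 m
T = 2*pi*sqrt(r^3/mu) = 7086.3131 s = 118.1052 min
revs/day = 1440 / 118.1052 = 12.1925
Rounded: 12 revolutions per day

12 revolutions per day


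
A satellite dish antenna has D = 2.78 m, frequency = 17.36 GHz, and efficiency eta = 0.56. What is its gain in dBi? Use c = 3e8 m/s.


lambda = c/f = 3e8 / 1.736e+10 = 0.01728111 m
G = eta*(pi*D/lambda)^2 = 0.56*(pi*2.78/0.01728111)^2
G = 143032.3574 (linear)
G = 10*log10(143032.3574) = 51.5543 dBi

51.5543 dBi


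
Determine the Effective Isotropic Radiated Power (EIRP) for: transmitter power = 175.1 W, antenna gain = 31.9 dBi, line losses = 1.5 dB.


Pt = 175.1 W = 22.4329 dBW
EIRP = Pt_dBW + Gt - losses = 22.4329 + 31.9 - 1.5 = 52.8329 dBW

52.8329 dBW


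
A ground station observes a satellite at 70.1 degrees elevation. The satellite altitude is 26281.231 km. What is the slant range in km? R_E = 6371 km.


h = 26281.231 km, el = 70.1 deg
d = -R_E*sin(el) + sqrt((R_E*sin(el))^2 + 2*R_E*h + h^2)
d = -6371.0000*sin(1.2235) + sqrt((6371.0000*0.9402881)^2 + 2*6371.0000*26281.231 + 26281.231^2)
d = 26589.5647 km

26589.5647 km


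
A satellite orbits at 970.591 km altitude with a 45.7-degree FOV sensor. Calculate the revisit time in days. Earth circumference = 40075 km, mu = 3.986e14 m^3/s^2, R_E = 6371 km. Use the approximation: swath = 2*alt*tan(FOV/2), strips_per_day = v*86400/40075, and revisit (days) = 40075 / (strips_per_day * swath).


swath = 2*970.591*tan(0.3988077) = 817.9918 km
v = sqrt(mu/r) = 7368.4061 m/s = 7.3684 km/s
strips/day = v*86400/40075 = 7.3684*86400/40075 = 15.8860
coverage/day = strips * swath = 15.8860 * 817.9918 = 12994.5947 km
revisit = 40075 / 12994.5947 = 3.0840 days

3.0840 days


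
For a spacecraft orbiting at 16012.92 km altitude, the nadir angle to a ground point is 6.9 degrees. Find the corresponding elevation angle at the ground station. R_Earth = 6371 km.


r = R_E + alt = 22383.9200 km
Law of sines in the satellite / Earth-center / ground-point triangle:
  sin(nadir)/R_E = sin(90 + el)/r  =>  cos(el) = (r/R_E)*sin(nadir)
cos(el) = (22383.9200 / 6371.0000) * sin(6.9 deg) = 0.4220897
el = arccos(0.4220897) = 65.0334 deg
(Earth-central angle = 90 - nadir - el = 18.0666 deg)

65.0334 degrees


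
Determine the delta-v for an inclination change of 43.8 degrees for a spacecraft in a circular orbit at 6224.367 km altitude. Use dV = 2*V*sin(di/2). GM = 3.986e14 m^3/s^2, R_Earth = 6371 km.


r = 12595.3670 km = 1.2595367e+07 m
V = sqrt(mu/r) = 5625.5273 m/s
di = 43.8 deg = 0.7644542 rad
dV = 2*V*sin(di/2) = 2*5625.5273*sin(0.3822271)
dV = 4196.5059 m/s = 4.1965 km/s

4.1965 km/s


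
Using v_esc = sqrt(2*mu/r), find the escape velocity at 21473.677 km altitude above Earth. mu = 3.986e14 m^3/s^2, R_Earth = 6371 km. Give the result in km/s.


r = 6371.0 + 21473.677 = 27844.6770 km = 2.7844677e+07 m
v_esc = sqrt(2*mu/r) = sqrt(2*3.986e14 / 2.7844677e+07)
v_esc = 5350.7240 m/s = 5.3507 km/s

5.3507 km/s


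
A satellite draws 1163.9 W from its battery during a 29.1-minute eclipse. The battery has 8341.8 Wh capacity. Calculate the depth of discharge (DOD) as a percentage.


E_used = P * t / 60 = 1163.9 * 29.1 / 60 = 564.4915 Wh
DOD = E_used / E_total * 100 = 564.4915 / 8341.8 * 100
DOD = 6.7670 %

6.7670 %


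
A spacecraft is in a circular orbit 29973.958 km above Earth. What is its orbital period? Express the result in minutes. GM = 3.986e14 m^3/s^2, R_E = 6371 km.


r = 36344.9580 km = 3.6344958e+07 m
T = 2*pi*sqrt(r^3/mu) = 2*pi*sqrt(4.8010089e+22 / 3.986e14)
T = 68956.8601 s = 1149.2810 min

1149.2810 minutes


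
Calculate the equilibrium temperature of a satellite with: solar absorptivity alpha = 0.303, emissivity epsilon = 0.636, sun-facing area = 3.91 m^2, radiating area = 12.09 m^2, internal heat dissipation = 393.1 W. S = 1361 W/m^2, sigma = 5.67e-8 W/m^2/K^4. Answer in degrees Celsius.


Numerator = alpha*S*A_sun + Q_int = 0.303*1361*3.91 + 393.1 = 2005.5175 W
Denominator = eps*sigma*A_rad = 0.636*5.67e-8*12.09 = 4.3597991e-07 W/K^4
T^4 = 4.6000228e+09 K^4
T = 260.4294 K = -12.7206 C

-12.7206 degrees Celsius


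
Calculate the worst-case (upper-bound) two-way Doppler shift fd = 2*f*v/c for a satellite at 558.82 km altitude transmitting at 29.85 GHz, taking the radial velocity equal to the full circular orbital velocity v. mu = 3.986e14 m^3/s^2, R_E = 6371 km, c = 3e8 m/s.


r = 6.92982e+06 m
v = sqrt(mu/r) = 7584.1632 m/s (worst-case radial velocity)
f = 29.85 GHz = 2.985e+10 Hz
fd = 2*f*v/c = 2*2.985e+10*7584.1632/3.0e+08
fd = 1.5092485e+06 Hz

1.5092e+06 Hz


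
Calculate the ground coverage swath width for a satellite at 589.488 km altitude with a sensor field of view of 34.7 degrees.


FOV = 34.7 deg = 0.6056293 rad
swath = 2 * alt * tan(FOV/2) = 2 * 589.488 * tan(0.3028146)
swath = 2 * 589.488 * 0.3124229
swath = 368.3391 km

368.3391 km


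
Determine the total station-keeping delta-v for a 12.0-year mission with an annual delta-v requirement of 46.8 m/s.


dV = rate * years = 46.8 * 12.0
dV = 561.6000 m/s

561.6000 m/s


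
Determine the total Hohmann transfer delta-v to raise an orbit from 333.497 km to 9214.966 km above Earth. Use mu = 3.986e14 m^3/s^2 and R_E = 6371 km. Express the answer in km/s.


r1 = 6704.4970 km = 6.704497e+06 m
r2 = 15585.9660 km = 1.5585966e+07 m
dv1 = sqrt(mu/r1)*(sqrt(2*r2/(r1+r2)) - 1) = 1407.6204 m/s
dv2 = sqrt(mu/r2)*(1 - sqrt(2*r1/(r1+r2))) = 1134.8071 m/s
total dv = |dv1| + |dv2| = 1407.6204 + 1134.8071 = 2542.4274 m/s = 2.5424 km/s

2.5424 km/s


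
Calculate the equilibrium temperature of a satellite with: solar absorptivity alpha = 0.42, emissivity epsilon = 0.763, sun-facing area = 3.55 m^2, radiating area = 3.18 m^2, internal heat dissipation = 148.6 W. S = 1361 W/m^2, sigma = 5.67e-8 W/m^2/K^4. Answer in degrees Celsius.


Numerator = alpha*S*A_sun + Q_int = 0.42*1361*3.55 + 148.6 = 2177.8510 W
Denominator = eps*sigma*A_rad = 0.763*5.67e-8*3.18 = 1.3757348e-07 W/K^4
T^4 = 1.5830457e+10 K^4
T = 354.7099 K = 81.5599 C

81.5599 degrees Celsius


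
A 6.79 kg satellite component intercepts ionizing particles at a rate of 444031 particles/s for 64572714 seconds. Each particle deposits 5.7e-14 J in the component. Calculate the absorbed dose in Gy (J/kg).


Total energy deposited = rate * time * E_per
  = 444031 * 64572714 * 5.7e-14 = 1.6343 J
Dose = E_total / mass = 1.6343 / 6.79
Dose = 0.2406952 Gy

0.2407 Gy


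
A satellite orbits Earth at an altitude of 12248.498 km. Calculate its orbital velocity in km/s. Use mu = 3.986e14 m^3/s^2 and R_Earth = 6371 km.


r = R_E + alt = 6371.0 + 12248.498 = 18619.4980 km = 1.8619498e+07 m
v = sqrt(mu/r) = sqrt(3.986e14 / 1.8619498e+07) = 4626.8419 m/s = 4.6268 km/s

4.6268 km/s


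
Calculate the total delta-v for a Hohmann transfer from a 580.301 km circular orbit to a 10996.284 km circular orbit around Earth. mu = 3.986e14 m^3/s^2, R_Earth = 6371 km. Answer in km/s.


r1 = 6951.3010 km = 6.951301e+06 m
r2 = 17367.2840 km = 1.7367284e+07 m
dv1 = sqrt(mu/r1)*(sqrt(2*r2/(r1+r2)) - 1) = 1477.5396 m/s
dv2 = sqrt(mu/r2)*(1 - sqrt(2*r1/(r1+r2))) = 1168.4646 m/s
total dv = |dv1| + |dv2| = 1477.5396 + 1168.4646 = 2646.0042 m/s = 2.6460 km/s

2.6460 km/s


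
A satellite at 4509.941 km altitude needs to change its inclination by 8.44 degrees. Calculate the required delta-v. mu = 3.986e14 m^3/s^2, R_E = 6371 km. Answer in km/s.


r = 10880.9410 km = 1.0880941e+07 m
V = sqrt(mu/r) = 6052.5087 m/s
di = 8.44 deg = 0.1473058 rad
dV = 2*V*sin(di/2) = 2*6052.5087*sin(0.07365289)
dV = 890.7637 m/s = 0.8907637 km/s

0.8908 km/s


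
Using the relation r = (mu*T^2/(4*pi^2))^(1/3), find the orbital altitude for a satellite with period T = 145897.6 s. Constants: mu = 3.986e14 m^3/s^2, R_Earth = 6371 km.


T = 145897.6 s
r = (mu*T^2/(4*pi^2))^(1/3) = (3.986e14 * 145897.6^2 / (4*pi^2))^(1/3)
r = 5.9899696e+07 m = 59899.6959 km
alt = r - R_E = 59899.6959 - 6371 = 53528.6959 km

53528.6959 km


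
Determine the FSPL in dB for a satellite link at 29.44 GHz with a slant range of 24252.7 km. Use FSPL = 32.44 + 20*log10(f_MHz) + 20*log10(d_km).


f = 29.44 GHz = 29440.0000 MHz
d = 24252.7 km
FSPL = 32.44 + 20*log10(29440.0000) + 20*log10(24252.7)
FSPL = 32.44 + 89.3788 + 87.6952
FSPL = 209.5140 dB

209.5140 dB


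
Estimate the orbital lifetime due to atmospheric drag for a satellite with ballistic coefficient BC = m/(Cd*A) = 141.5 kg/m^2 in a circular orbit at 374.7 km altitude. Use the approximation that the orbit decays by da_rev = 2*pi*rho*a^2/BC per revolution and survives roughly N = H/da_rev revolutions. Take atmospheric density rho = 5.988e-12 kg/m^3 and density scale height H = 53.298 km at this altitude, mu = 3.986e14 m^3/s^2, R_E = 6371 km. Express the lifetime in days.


a = R_E + alt = 6745.7000 km = 6.7457e+06 m
da_rev = 2*pi*rho*a^2/BC = 2*pi*5.988e-12*(6.7457e+06)^2/141.5 = 12.099273 m per revolution
N = H/da_rev = 53298.0000 m / 12.099273 m = 4405.0582 revolutions
P = 2*pi*sqrt(a^3/mu) = 5513.8095 s
lifetime = N*P = 4405.0582 * 5513.8095 = 2.4288651e+07 s = 281.1187 days

281.1187 days


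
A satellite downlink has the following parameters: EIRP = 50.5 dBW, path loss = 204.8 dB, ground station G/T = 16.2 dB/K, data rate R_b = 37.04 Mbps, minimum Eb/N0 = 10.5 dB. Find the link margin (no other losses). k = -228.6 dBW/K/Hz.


C/N0 = EIRP - FSPL + G/T - k = 50.5 - 204.8 + 16.2 - (-228.6)
C/N0 = 90.5000 dB-Hz
R_b = 37.04 Mbps = 3.704e+07 bps -> 10*log10(R_b) = 75.6867 dB-Hz
Eb/N0 = C/N0 - 10*log10(R_b) = 90.5000 - 75.6867 = 14.8133 dB
Margin = Eb/N0 - Eb/N0_req = 14.8133 - 10.5 = 4.3133 dB (link closes)

4.3133 dB


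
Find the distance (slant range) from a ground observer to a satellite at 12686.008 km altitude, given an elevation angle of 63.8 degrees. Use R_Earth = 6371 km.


h = 12686.008 km, el = 63.8 deg
d = -R_E*sin(el) + sqrt((R_E*sin(el))^2 + 2*R_E*h + h^2)
d = -6371.0000*sin(1.1135) + sqrt((6371.0000*0.8972584)^2 + 2*6371.0000*12686.008 + 12686.008^2)
d = 13131.8432 km

13131.8432 km


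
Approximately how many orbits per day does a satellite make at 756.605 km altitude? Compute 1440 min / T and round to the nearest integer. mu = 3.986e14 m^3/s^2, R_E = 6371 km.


r = 7.127605e+06 m
T = 2*pi*sqrt(r^3/mu) = 5988.6186 s = 99.8103 min
revs/day = 1440 / 99.8103 = 14.4274
Rounded: 14 revolutions per day

14 revolutions per day


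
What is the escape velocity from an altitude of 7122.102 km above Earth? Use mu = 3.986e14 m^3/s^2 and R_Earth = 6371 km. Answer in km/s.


r = 6371.0 + 7122.102 = 13493.1020 km = 1.3493102e+07 m
v_esc = sqrt(2*mu/r) = sqrt(2*3.986e14 / 1.3493102e+07)
v_esc = 7686.4843 m/s = 7.6865 km/s

7.6865 km/s


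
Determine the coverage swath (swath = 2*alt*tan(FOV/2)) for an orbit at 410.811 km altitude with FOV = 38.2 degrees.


FOV = 38.2 deg = 0.6667158 rad
swath = 2 * alt * tan(FOV/2) = 2 * 410.811 * tan(0.3333579)
swath = 2 * 410.811 * 0.346281
swath = 284.5121 km

284.5121 km


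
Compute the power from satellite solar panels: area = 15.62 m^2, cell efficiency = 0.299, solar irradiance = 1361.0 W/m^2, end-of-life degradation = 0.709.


P = area * eta * S * degradation
P = 15.62 * 0.299 * 1361.0 * 0.709
P = 4506.6785 W

4506.6785 W


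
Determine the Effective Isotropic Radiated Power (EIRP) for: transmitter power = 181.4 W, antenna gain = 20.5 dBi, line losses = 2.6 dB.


Pt = 181.4 W = 22.5864 dBW
EIRP = Pt_dBW + Gt - losses = 22.5864 + 20.5 - 2.6 = 40.4864 dBW

40.4864 dBW


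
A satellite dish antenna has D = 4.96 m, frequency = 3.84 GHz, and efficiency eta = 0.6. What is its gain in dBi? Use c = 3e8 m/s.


lambda = c/f = 3e8 / 3.84e+09 = 0.078125 m
G = eta*(pi*D/lambda)^2 = 0.6*(pi*4.96/0.078125)^2
G = 23869.0035 (linear)
G = 10*log10(23869.0035) = 43.7783 dBi

43.7783 dBi


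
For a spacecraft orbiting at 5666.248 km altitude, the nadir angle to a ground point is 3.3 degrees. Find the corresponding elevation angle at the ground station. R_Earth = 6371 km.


r = R_E + alt = 12037.2480 km
Law of sines in the satellite / Earth-center / ground-point triangle:
  sin(nadir)/R_E = sin(90 + el)/r  =>  cos(el) = (r/R_E)*sin(nadir)
cos(el) = (12037.2480 / 6371.0000) * sin(3.3 deg) = 0.1087604
el = arccos(0.1087604) = 83.7561 deg
(Earth-central angle = 90 - nadir - el = 2.9439 deg)

83.7561 degrees


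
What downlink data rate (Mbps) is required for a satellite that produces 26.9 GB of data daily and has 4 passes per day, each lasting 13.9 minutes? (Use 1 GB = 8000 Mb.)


total contact time = 4 * 13.9 * 60 = 3336.0000 s
data = 26.9 GB = 215200.0000 Mb
rate = 215200.0000 / 3336.0000 = 64.5084 Mbps

64.5084 Mbps


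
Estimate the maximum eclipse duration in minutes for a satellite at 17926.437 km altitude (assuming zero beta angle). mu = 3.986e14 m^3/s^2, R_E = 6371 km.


r = 24297.4370 km
T = 628.2040 min
Eclipse fraction = arcsin(R_E/r)/pi = arcsin(6371.0000/24297.4370)/pi
= arcsin(0.2622087)/pi = 0.08445089
Eclipse duration = 0.08445089 * 628.2040 = 53.0524 min

53.0524 minutes


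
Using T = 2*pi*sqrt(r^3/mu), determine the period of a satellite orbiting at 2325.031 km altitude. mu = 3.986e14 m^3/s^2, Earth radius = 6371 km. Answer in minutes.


r = 8696.0310 km = 8.696031e+06 m
T = 2*pi*sqrt(r^3/mu) = 2*pi*sqrt(6.5760217e+20 / 3.986e14)
T = 8070.3587 s = 134.5060 min

134.5060 minutes


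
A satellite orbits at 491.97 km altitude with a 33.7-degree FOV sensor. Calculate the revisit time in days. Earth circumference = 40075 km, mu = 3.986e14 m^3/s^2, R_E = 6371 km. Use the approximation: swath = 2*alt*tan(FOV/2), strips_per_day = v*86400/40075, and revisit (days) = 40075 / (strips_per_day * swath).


swath = 2*491.97*tan(0.294088) = 298.0062 km
v = sqrt(mu/r) = 7621.0111 m/s = 7.6210 km/s
strips/day = v*86400/40075 = 7.6210*86400/40075 = 16.4306
coverage/day = strips * swath = 16.4306 * 298.0062 = 4896.4132 km
revisit = 40075 / 4896.4132 = 8.1846 days

8.1846 days


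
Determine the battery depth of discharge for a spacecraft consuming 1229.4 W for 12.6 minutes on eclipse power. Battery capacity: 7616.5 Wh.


E_used = P * t / 60 = 1229.4 * 12.6 / 60 = 258.1740 Wh
DOD = E_used / E_total * 100 = 258.1740 / 7616.5 * 100
DOD = 3.3897 %

3.3897 %


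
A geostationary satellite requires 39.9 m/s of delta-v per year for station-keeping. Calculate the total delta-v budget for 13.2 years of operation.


dV = rate * years = 39.9 * 13.2
dV = 526.6800 m/s

526.6800 m/s


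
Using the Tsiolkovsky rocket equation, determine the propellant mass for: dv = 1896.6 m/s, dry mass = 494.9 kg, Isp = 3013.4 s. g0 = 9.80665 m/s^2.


ve = Isp * g0 = 3013.4 * 9.80665 = 29551.359110 m/s
mass ratio = exp(dv/ve) = exp(1896.6/29551.359110) = 1.06628409
m_prop = m_dry * (mr - 1) = 494.9 * (1.06628409 - 1)
m_prop = 32.8040 kg

32.8040 kg


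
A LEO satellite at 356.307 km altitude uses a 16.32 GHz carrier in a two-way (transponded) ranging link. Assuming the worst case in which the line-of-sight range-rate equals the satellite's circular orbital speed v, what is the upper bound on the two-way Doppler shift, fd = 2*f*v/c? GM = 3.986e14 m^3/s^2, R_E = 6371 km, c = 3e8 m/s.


r = 6.727307e+06 m
v = sqrt(mu/r) = 7697.4703 m/s (worst-case radial velocity)
f = 16.32 GHz = 1.632e+10 Hz
fd = 2*f*v/c = 2*1.632e+10*7697.4703/3.0e+08
fd = 837484.7720 Hz

837484.7720 Hz


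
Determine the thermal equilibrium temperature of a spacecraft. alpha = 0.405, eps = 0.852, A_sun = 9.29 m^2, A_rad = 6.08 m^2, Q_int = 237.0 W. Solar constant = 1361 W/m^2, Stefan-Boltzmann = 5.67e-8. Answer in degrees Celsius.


Numerator = alpha*S*A_sun + Q_int = 0.405*1361*9.29 + 237.0 = 5357.6944 W
Denominator = eps*sigma*A_rad = 0.852*5.67e-8*6.08 = 2.9371507e-07 W/K^4
T^4 = 1.8241129e+10 K^4
T = 367.5047 K = 94.3547 C

94.3547 degrees Celsius


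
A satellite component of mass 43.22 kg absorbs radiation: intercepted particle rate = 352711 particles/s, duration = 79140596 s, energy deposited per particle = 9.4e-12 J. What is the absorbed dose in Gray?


Total energy deposited = rate * time * E_per
  = 352711 * 79140596 * 9.4e-12 = 262.3893 J
Dose = E_total / mass = 262.3893 / 43.22
Dose = 6.0710 Gy

6.0710 Gy


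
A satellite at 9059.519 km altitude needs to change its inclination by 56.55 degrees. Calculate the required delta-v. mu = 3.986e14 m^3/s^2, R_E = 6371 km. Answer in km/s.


r = 15430.5190 km = 1.5430519e+07 m
V = sqrt(mu/r) = 5082.5116 m/s
di = 56.55 deg = 0.9869837 rad
dV = 2*V*sin(di/2) = 2*5082.5116*sin(0.4934918)
dV = 4815.2120 m/s = 4.8152 km/s

4.8152 km/s


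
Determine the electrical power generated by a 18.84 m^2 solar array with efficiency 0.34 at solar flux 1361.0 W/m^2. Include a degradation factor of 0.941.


P = area * eta * S * degradation
P = 18.84 * 0.34 * 1361.0 * 0.941
P = 8203.6583 W

8203.6583 W


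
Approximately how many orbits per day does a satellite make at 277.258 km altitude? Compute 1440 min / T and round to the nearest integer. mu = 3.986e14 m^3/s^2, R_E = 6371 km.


r = 6.648258e+06 m
T = 2*pi*sqrt(r^3/mu) = 5394.7711 s = 89.9129 min
revs/day = 1440 / 89.9129 = 16.0155
Rounded: 16 revolutions per day

16 revolutions per day


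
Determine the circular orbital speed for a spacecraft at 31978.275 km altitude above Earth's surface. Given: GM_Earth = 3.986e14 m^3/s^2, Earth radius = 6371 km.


r = R_E + alt = 6371.0 + 31978.275 = 38349.2750 km = 3.8349275e+07 m
v = sqrt(mu/r) = sqrt(3.986e14 / 3.8349275e+07) = 3223.9631 m/s = 3.2240 km/s

3.2240 km/s


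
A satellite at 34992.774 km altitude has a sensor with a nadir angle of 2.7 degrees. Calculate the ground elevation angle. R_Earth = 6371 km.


r = R_E + alt = 41363.7740 km
Law of sines in the satellite / Earth-center / ground-point triangle:
  sin(nadir)/R_E = sin(90 + el)/r  =>  cos(el) = (r/R_E)*sin(nadir)
cos(el) = (41363.7740 / 6371.0000) * sin(2.7 deg) = 0.305839
el = arccos(0.305839) = 72.1913 deg
(Earth-central angle = 90 - nadir - el = 15.1087 deg)

72.1913 degrees


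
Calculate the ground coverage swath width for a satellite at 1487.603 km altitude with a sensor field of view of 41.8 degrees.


FOV = 41.8 deg = 0.7295476 rad
swath = 2 * alt * tan(FOV/2) = 2 * 1487.603 * tan(0.3647738)
swath = 2 * 1487.603 * 0.3818629
swath = 1136.1207 km

1136.1207 km


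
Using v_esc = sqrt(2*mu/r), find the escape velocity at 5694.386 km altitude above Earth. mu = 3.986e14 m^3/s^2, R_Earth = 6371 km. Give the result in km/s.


r = 6371.0 + 5694.386 = 12065.3860 km = 1.2065386e+07 m
v_esc = sqrt(2*mu/r) = sqrt(2*3.986e14 / 1.2065386e+07)
v_esc = 8128.5491 m/s = 8.1285 km/s

8.1285 km/s


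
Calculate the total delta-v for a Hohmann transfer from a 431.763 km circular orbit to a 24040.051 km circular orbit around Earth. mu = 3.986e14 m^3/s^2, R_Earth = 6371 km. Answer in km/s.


r1 = 6802.7630 km = 6.802763e+06 m
r2 = 30411.0510 km = 3.0411051e+07 m
dv1 = sqrt(mu/r1)*(sqrt(2*r2/(r1+r2)) - 1) = 2131.3249 m/s
dv2 = sqrt(mu/r2)*(1 - sqrt(2*r1/(r1+r2))) = 1431.3055 m/s
total dv = |dv1| + |dv2| = 2131.3249 + 1431.3055 = 3562.6305 m/s = 3.5626 km/s

3.5626 km/s


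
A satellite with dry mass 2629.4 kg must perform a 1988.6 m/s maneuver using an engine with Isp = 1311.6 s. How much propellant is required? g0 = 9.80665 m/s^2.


ve = Isp * g0 = 1311.6 * 9.80665 = 12862.402140 m/s
mass ratio = exp(dv/ve) = exp(1988.6/12862.402140) = 1.16719758
m_prop = m_dry * (mr - 1) = 2629.4 * (1.16719758 - 1)
m_prop = 439.6293 kg

439.6293 kg


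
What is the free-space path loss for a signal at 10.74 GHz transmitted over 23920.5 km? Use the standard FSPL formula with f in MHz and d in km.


f = 10.74 GHz = 10740.0000 MHz
d = 23920.5 km
FSPL = 32.44 + 20*log10(10740.0000) + 20*log10(23920.5)
FSPL = 32.44 + 80.6201 + 87.5754
FSPL = 200.6355 dB

200.6355 dB


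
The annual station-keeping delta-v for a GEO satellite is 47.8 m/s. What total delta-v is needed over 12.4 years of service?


dV = rate * years = 47.8 * 12.4
dV = 592.7200 m/s

592.7200 m/s


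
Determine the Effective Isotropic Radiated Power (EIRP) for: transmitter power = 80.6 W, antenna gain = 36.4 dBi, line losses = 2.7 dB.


Pt = 80.6 W = 19.0634 dBW
EIRP = Pt_dBW + Gt - losses = 19.0634 + 36.4 - 2.7 = 52.7634 dBW

52.7634 dBW


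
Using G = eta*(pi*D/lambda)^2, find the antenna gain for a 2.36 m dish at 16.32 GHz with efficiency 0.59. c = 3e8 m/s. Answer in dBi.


lambda = c/f = 3e8 / 1.632e+10 = 0.01838235 m
G = eta*(pi*D/lambda)^2 = 0.59*(pi*2.36/0.01838235)^2
G = 95978.4125 (linear)
G = 10*log10(95978.4125) = 49.8217 dBi

49.8217 dBi


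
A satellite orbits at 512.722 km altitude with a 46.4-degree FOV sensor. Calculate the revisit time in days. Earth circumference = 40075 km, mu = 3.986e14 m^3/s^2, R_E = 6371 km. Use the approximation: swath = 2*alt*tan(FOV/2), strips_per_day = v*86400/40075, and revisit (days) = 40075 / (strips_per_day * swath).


swath = 2*512.722*tan(0.4049164) = 439.5059 km
v = sqrt(mu/r) = 7609.5151 m/s = 7.6095 km/s
strips/day = v*86400/40075 = 7.6095*86400/40075 = 16.4058
coverage/day = strips * swath = 16.4058 * 439.5059 = 7210.4417 km
revisit = 40075 / 7210.4417 = 5.5579 days

5.5579 days


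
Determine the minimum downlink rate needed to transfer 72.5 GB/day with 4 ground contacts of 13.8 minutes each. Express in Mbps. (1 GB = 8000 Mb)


total contact time = 4 * 13.8 * 60 = 3312.0000 s
data = 72.5 GB = 580000.0000 Mb
rate = 580000.0000 / 3312.0000 = 175.1208 Mbps

175.1208 Mbps


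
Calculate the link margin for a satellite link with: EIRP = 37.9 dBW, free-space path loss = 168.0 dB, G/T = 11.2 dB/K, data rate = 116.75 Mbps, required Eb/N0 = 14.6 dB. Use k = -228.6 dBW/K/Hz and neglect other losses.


C/N0 = EIRP - FSPL + G/T - k = 37.9 - 168.0 + 11.2 - (-228.6)
C/N0 = 109.7000 dB-Hz
R_b = 116.75 Mbps = 1.1675e+08 bps -> 10*log10(R_b) = 80.6726 dB-Hz
Eb/N0 = C/N0 - 10*log10(R_b) = 109.7000 - 80.6726 = 29.0274 dB
Margin = Eb/N0 - Eb/N0_req = 29.0274 - 14.6 = 14.4274 dB (link closes)

14.4274 dB


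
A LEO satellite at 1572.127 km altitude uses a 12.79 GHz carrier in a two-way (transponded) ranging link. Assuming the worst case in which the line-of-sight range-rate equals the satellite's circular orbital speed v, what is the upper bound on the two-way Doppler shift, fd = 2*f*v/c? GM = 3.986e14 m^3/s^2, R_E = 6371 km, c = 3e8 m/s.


r = 7.943127e+06 m
v = sqrt(mu/r) = 7083.9077 m/s (worst-case radial velocity)
f = 12.79 GHz = 1.279e+10 Hz
fd = 2*f*v/c = 2*1.279e+10*7083.9077/3.0e+08
fd = 604021.1967 Hz

604021.1967 Hz


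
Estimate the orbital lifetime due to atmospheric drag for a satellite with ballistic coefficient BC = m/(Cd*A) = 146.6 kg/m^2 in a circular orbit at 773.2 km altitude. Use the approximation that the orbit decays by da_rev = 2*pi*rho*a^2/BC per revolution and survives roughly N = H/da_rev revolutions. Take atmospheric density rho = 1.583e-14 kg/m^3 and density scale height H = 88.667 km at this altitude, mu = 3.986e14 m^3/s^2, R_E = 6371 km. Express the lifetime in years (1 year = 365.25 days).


a = R_E + alt = 7144.2000 km = 7.1442e+06 m
da_rev = 2*pi*rho*a^2/BC = 2*pi*1.583e-14*(7.1442e+06)^2/146.6 = 0.0346285272 m per revolution
N = H/da_rev = 88667.0000 m / 0.0346285272 m = 2.5605189e+06 revolutions
P = 2*pi*sqrt(a^3/mu) = 6009.5455 s
lifetime = N*P = 2.5605189e+06 * 6009.5455 = 1.5387555e+10 s = 178096.7025 days
years = 178096.7025 / 365.25 = 487.6022 years

487.6022 years


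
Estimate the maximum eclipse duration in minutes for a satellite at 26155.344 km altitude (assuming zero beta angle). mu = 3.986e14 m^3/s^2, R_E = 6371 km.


r = 32526.3440 km
T = 973.0000 min
Eclipse fraction = arcsin(R_E/r)/pi = arcsin(6371.0000/32526.3440)/pi
= arcsin(0.195872)/pi = 0.06275371
Eclipse duration = 0.06275371 * 973.0000 = 61.0594 min

61.0594 minutes


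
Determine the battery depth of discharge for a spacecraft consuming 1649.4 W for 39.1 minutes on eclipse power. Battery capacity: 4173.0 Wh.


E_used = P * t / 60 = 1649.4 * 39.1 / 60 = 1074.8590 Wh
DOD = E_used / E_total * 100 = 1074.8590 / 4173.0 * 100
DOD = 25.7575 %

25.7575 %


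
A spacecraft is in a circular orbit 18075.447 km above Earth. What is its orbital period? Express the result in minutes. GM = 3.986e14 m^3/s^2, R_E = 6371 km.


r = 24446.4470 km = 2.4446447e+07 m
T = 2*pi*sqrt(r^3/mu) = 2*pi*sqrt(1.46099e+22 / 3.986e14)
T = 38039.5039 s = 633.9917 min

633.9917 minutes


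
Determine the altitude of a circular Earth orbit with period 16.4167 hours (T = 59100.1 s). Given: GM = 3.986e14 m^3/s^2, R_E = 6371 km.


T = 59100.1 s
r = (mu*T^2/(4*pi^2))^(1/3) = (3.986e14 * 59100.1^2 / (4*pi^2))^(1/3)
r = 3.2793265e+07 m = 32793.2653 km
alt = r - R_E = 32793.2653 - 6371 = 26422.2653 km

26422.2653 km


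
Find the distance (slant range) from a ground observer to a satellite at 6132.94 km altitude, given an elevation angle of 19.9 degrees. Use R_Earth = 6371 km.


h = 6132.94 km, el = 19.9 deg
d = -R_E*sin(el) + sqrt((R_E*sin(el))^2 + 2*R_E*h + h^2)
d = -6371.0000*sin(0.3473205) + sqrt((6371.0000*0.3403796)^2 + 2*6371.0000*6132.94 + 6132.94^2)
d = 8806.9382 km

8806.9382 km


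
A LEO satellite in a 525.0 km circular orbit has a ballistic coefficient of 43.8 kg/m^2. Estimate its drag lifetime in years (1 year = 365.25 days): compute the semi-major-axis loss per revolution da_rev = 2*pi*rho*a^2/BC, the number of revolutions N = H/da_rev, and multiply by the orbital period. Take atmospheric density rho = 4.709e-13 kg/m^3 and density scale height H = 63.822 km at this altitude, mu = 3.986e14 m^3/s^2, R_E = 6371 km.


a = R_E + alt = 6896.0000 km = 6.896e+06 m
da_rev = 2*pi*rho*a^2/BC = 2*pi*4.709e-13*(6.896e+06)^2/43.8 = 3.212395 m per revolution
N = H/da_rev = 63822.0000 m / 3.212395 m = 19867.4192 revolutions
P = 2*pi*sqrt(a^3/mu) = 5699.1108 s
lifetime = N*P = 19867.4192 * 5699.1108 = 1.1322662e+08 s = 1310.4933 days
years = 1310.4933 / 365.25 = 3.5879 years

3.5879 years


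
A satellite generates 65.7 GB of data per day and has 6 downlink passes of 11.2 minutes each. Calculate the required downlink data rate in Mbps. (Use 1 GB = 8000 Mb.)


total contact time = 6 * 11.2 * 60 = 4032.0000 s
data = 65.7 GB = 525600.0000 Mb
rate = 525600.0000 / 4032.0000 = 130.3571 Mbps

130.3571 Mbps


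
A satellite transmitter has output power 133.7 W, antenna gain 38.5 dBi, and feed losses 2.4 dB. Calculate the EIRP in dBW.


Pt = 133.7 W = 21.2613 dBW
EIRP = Pt_dBW + Gt - losses = 21.2613 + 38.5 - 2.4 = 57.3613 dBW

57.3613 dBW


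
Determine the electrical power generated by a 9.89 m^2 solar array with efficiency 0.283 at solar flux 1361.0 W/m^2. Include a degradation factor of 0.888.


P = area * eta * S * degradation
P = 9.89 * 0.283 * 1361.0 * 0.888
P = 3382.6247 W

3382.6247 W


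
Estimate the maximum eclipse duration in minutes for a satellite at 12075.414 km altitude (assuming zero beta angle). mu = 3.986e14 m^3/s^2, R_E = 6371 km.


r = 18446.4140 km
T = 415.5544 min
Eclipse fraction = arcsin(R_E/r)/pi = arcsin(6371.0000/18446.4140)/pi
= arcsin(0.3453788)/pi = 0.1122496
Eclipse duration = 0.1122496 * 415.5544 = 46.6458 min

46.6458 minutes


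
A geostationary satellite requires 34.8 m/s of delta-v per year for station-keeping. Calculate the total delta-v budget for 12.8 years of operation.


dV = rate * years = 34.8 * 12.8
dV = 445.4400 m/s

445.4400 m/s


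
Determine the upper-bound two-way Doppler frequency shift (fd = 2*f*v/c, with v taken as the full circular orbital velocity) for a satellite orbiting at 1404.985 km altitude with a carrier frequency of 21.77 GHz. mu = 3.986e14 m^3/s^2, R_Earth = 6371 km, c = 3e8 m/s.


r = 7.775985e+06 m
v = sqrt(mu/r) = 7159.6360 m/s (worst-case radial velocity)
f = 21.77 GHz = 2.177e+10 Hz
fd = 2*f*v/c = 2*2.177e+10*7159.6360/3.0e+08
fd = 1.0391018e+06 Hz

1.0391e+06 Hz


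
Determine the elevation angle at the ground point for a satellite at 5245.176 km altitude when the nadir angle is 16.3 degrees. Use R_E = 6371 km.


r = R_E + alt = 11616.1760 km
Law of sines in the satellite / Earth-center / ground-point triangle:
  sin(nadir)/R_E = sin(90 + el)/r  =>  cos(el) = (r/R_E)*sin(nadir)
cos(el) = (11616.1760 / 6371.0000) * sin(16.3 deg) = 0.5117366
el = arccos(0.5117366) = 59.2204 deg
(Earth-central angle = 90 - nadir - el = 14.4796 deg)

59.2204 degrees


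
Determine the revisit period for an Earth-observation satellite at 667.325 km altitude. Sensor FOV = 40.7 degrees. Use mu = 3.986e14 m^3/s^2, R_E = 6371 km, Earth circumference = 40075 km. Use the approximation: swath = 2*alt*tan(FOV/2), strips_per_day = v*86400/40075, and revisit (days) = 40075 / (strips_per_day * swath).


swath = 2*667.325*tan(0.3551745) = 495.0265 km
v = sqrt(mu/r) = 7525.4762 m/s = 7.5255 km/s
strips/day = v*86400/40075 = 7.5255*86400/40075 = 16.2246
coverage/day = strips * swath = 16.2246 * 495.0265 = 8031.6111 km
revisit = 40075 / 8031.6111 = 4.9897 days

4.9897 days


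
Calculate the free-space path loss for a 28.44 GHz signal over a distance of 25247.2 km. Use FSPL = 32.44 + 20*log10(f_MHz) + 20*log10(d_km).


f = 28.44 GHz = 28440.0000 MHz
d = 25247.2 km
FSPL = 32.44 + 20*log10(28440.0000) + 20*log10(25247.2)
FSPL = 32.44 + 89.0786 + 88.0443
FSPL = 209.5629 dB

209.5629 dB


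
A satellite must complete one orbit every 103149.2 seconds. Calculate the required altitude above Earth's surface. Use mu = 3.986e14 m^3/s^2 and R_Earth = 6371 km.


T = 103149.2 s
r = (mu*T^2/(4*pi^2))^(1/3) = (3.986e14 * 103149.2^2 / (4*pi^2))^(1/3)
r = 4.753751e+07 m = 47537.5099 km
alt = r - R_E = 47537.5099 - 6371 = 41166.5099 km

41166.5099 km


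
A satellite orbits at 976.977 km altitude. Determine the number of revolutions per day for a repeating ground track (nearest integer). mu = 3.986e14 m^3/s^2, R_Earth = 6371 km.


r = 7.347977e+06 m
T = 2*pi*sqrt(r^3/mu) = 6268.4895 s = 104.4748 min
revs/day = 1440 / 104.4748 = 13.7832
Rounded: 14 revolutions per day

14 revolutions per day


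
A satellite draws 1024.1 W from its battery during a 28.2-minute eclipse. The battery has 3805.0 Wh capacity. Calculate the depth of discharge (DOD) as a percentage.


E_used = P * t / 60 = 1024.1 * 28.2 / 60 = 481.3270 Wh
DOD = E_used / E_total * 100 = 481.3270 / 3805.0 * 100
DOD = 12.6499 %

12.6499 %


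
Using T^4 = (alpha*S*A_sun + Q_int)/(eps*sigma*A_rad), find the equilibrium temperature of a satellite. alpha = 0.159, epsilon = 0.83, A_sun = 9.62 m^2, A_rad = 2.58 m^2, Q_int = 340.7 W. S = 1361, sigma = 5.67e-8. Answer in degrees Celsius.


Numerator = alpha*S*A_sun + Q_int = 0.159*1361*9.62 + 340.7 = 2422.4584 W
Denominator = eps*sigma*A_rad = 0.83*5.67e-8*2.58 = 1.2141738e-07 W/K^4
T^4 = 1.9951496e+10 K^4
T = 375.8321 K = 102.6821 C

102.6821 degrees Celsius


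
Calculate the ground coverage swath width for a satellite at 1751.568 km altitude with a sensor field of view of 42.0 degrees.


FOV = 42.0 deg = 0.7330383 rad
swath = 2 * alt * tan(FOV/2) = 2 * 1751.568 * tan(0.3665191)
swath = 2 * 1751.568 * 0.383864
swath = 1344.7279 km

1344.7279 km


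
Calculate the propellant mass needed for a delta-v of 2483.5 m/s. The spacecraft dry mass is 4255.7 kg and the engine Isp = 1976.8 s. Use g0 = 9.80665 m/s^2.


ve = Isp * g0 = 1976.8 * 9.80665 = 19385.785720 m/s
mass ratio = exp(dv/ve) = exp(2483.5/19385.785720) = 1.13667727
m_prop = m_dry * (mr - 1) = 4255.7 * (1.13667727 - 1)
m_prop = 581.6574 kg

581.6574 kg


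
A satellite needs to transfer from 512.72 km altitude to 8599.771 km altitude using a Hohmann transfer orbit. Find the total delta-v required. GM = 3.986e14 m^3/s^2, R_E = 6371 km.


r1 = 6883.7200 km = 6.88372e+06 m
r2 = 14970.7710 km = 1.4970771e+07 m
dv1 = sqrt(mu/r1)*(sqrt(2*r2/(r1+r2)) - 1) = 1297.3264 m/s
dv2 = sqrt(mu/r2)*(1 - sqrt(2*r1/(r1+r2))) = 1064.5016 m/s
total dv = |dv1| + |dv2| = 1297.3264 + 1064.5016 = 2361.8280 m/s = 2.3618 km/s

2.3618 km/s


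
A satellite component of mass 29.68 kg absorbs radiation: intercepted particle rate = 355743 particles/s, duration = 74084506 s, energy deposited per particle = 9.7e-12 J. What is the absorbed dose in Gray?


Total energy deposited = rate * time * E_per
  = 355743 * 74084506 * 9.7e-12 = 255.6439 J
Dose = E_total / mass = 255.6439 / 29.68
Dose = 8.6133 Gy

8.6133 Gy


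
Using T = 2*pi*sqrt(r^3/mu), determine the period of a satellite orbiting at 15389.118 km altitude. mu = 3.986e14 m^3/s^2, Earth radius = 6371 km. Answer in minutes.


r = 21760.1180 km = 2.1760118e+07 m
T = 2*pi*sqrt(r^3/mu) = 2*pi*sqrt(1.0303475e+22 / 3.986e14)
T = 31945.0146 s = 532.4169 min

532.4169 minutes


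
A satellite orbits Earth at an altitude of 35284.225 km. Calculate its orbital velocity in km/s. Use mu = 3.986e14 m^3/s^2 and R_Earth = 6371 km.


r = R_E + alt = 6371.0 + 35284.225 = 41655.2250 km = 4.1655225e+07 m
v = sqrt(mu/r) = sqrt(3.986e14 / 4.1655225e+07) = 3093.3845 m/s = 3.0934 km/s

3.0934 km/s


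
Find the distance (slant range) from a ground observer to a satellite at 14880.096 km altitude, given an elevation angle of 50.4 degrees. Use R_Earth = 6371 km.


h = 14880.096 km, el = 50.4 deg
d = -R_E*sin(el) + sqrt((R_E*sin(el))^2 + 2*R_E*h + h^2)
d = -6371.0000*sin(0.8796459) + sqrt((6371.0000*0.7705132)^2 + 2*6371.0000*14880.096 + 14880.096^2)
d = 15950.5216 km

15950.5216 km


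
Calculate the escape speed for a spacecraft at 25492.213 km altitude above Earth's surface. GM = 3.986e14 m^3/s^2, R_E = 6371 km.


r = 6371.0 + 25492.213 = 31863.2130 km = 3.1863213e+07 m
v_esc = sqrt(2*mu/r) = sqrt(2*3.986e14 / 3.1863213e+07)
v_esc = 5001.9444 m/s = 5.0019 km/s

5.0019 km/s


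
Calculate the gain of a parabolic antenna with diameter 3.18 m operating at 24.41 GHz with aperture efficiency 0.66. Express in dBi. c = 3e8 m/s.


lambda = c/f = 3e8 / 2.441e+10 = 0.01229005 m
G = eta*(pi*D/lambda)^2 = 0.66*(pi*3.18/0.01229005)^2
G = 436104.9040 (linear)
G = 10*log10(436104.9040) = 56.3959 dBi

56.3959 dBi


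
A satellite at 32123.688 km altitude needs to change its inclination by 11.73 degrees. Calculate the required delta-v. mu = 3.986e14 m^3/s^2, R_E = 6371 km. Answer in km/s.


r = 38494.6880 km = 3.8494688e+07 m
V = sqrt(mu/r) = 3217.8681 m/s
di = 11.73 deg = 0.2047271 rad
dV = 2*V*sin(di/2) = 2*3217.8681*sin(0.1023636)
dV = 657.6350 m/s = 0.657635 km/s

0.6576 km/s


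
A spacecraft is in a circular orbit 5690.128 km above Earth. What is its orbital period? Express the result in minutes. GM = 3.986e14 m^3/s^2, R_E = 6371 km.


r = 12061.1280 km = 1.2061128e+07 m
T = 2*pi*sqrt(r^3/mu) = 2*pi*sqrt(1.754542e+21 / 3.986e14)
T = 13182.3583 s = 219.7060 min

219.7060 minutes


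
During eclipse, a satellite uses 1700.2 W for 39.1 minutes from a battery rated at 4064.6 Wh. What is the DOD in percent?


E_used = P * t / 60 = 1700.2 * 39.1 / 60 = 1107.9637 Wh
DOD = E_used / E_total * 100 = 1107.9637 / 4064.6 * 100
DOD = 27.2589 %

27.2589 %
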